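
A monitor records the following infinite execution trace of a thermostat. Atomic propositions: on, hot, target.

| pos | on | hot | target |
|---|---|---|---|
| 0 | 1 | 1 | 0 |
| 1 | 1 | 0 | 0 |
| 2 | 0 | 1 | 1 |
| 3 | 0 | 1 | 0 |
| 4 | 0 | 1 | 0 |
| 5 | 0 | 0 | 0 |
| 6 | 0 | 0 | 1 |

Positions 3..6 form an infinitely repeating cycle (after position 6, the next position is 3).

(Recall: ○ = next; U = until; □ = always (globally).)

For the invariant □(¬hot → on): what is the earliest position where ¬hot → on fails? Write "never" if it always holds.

5

Check ¬hot → on at each position in order: 0 ✓, 1 ✓, 2 ✓, 3 ✓, 4 ✓.
At position 5 the labels are {}, so ¬hot → on is false there. This is the first violation.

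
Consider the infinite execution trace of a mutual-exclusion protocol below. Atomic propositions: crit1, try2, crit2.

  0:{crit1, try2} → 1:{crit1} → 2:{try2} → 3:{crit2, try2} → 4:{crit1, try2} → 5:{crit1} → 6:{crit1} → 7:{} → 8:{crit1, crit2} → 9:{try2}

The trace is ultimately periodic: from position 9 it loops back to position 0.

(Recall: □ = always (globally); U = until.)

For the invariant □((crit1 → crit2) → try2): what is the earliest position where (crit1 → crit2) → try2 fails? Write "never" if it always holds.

Check (crit1 → crit2) → try2 at each position in order: 0 ✓, 1 ✓, 2 ✓, 3 ✓, 4 ✓, 5 ✓, 6 ✓.
At position 7 the labels are {}, so (crit1 → crit2) → try2 is false there. This is the first violation.

7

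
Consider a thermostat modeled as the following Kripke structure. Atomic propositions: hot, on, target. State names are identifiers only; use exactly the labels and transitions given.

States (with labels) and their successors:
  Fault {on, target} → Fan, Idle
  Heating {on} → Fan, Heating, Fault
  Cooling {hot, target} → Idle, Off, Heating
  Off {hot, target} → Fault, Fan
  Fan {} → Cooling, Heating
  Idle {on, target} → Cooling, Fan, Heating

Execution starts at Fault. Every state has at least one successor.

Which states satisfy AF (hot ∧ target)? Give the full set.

{Cooling, Off}

States satisfying hot ∧ target: {Cooling, Off}.
States satisfying AF (hot ∧ target): {Cooling, Off}.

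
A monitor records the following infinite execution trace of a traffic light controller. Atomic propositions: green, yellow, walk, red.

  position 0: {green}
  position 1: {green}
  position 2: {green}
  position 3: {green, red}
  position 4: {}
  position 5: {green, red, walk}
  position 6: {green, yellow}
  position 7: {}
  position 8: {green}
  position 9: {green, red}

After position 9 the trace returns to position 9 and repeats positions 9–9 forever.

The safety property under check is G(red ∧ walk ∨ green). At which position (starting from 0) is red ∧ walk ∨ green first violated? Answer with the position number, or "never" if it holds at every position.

4

Check red ∧ walk ∨ green at each position in order: 0 ✓, 1 ✓, 2 ✓, 3 ✓.
At position 4 the labels are {}, so red ∧ walk ∨ green is false there. This is the first violation.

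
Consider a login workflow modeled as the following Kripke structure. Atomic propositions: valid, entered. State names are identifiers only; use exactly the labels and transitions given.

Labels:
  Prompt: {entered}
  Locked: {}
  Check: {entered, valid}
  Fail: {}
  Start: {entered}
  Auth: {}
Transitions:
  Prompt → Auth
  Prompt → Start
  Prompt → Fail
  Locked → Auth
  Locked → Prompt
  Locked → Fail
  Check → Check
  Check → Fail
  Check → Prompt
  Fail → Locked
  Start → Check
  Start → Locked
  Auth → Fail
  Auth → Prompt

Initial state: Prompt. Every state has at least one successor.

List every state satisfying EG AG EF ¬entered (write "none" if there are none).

States satisfying AG EF ¬entered: {Prompt, Locked, Check, Fail, Start, Auth}.
States satisfying EG AG EF ¬entered: {Prompt, Locked, Check, Fail, Start, Auth}.

{Prompt, Locked, Check, Fail, Start, Auth}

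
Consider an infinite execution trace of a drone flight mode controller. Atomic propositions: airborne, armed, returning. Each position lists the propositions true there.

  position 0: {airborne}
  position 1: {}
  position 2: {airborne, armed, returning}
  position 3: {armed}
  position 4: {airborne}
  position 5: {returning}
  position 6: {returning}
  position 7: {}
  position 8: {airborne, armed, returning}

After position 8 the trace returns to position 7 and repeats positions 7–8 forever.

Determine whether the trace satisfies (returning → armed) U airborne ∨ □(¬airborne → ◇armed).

Walking from position 0: airborne first holds at position 0, and returning → armed holds at every earlier position along the way, so (returning → armed) U airborne holds.
¬airborne → ◇armed holds at every position 0..8, and those are all positions ever visited, so □(¬airborne → ◇armed) holds.
Positions where ¬airborne holds: 1, 3, 5, 6, 7.
Check ◇armed at each: 1→ok, 3→ok, 5→ok, 6→ok, 7→ok.
At position 0: (returning → armed) U airborne is true; □(¬airborne → ◇armed) is true; so (returning → armed) U airborne ∨ □(¬airborne → ◇armed) is true.

Holds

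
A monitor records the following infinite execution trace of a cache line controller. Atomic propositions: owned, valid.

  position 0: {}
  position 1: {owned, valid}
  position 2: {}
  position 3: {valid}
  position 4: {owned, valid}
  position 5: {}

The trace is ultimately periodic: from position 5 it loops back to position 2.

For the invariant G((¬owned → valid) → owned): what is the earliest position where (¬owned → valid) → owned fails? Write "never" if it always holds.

Check (¬owned → valid) → owned at each position in order: 0 ✓, 1 ✓, 2 ✓.
At position 3 the labels are {valid}, so (¬owned → valid) → owned is false there. This is the first violation.

3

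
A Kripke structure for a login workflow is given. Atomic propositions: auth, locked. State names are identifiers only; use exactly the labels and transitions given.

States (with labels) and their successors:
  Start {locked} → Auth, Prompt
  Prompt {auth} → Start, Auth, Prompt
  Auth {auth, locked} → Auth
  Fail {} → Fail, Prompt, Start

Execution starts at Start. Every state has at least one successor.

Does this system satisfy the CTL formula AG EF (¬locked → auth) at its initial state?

Yes

States satisfying EF (¬locked → auth): {Start, Prompt, Auth, Fail}.
States satisfying AG EF (¬locked → auth): {Start, Prompt, Auth, Fail}.
Every state reachable from Start satisfies EF (¬locked → auth).
Start ∈ Sat(AG EF (¬locked → auth)).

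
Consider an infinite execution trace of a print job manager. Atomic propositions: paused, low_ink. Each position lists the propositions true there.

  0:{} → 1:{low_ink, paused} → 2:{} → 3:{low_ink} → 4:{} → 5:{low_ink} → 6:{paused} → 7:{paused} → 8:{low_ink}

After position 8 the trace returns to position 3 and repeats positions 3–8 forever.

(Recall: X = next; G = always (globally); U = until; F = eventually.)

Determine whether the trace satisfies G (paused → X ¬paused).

Does not hold

paused → X ¬paused must hold at every position from 0 onward. It fails at position 6, so G (paused → X ¬paused) is false.
Positions where paused holds: 1, 6, 7.
Check X ¬paused at each: 1→ok, 6→fails, 7→ok.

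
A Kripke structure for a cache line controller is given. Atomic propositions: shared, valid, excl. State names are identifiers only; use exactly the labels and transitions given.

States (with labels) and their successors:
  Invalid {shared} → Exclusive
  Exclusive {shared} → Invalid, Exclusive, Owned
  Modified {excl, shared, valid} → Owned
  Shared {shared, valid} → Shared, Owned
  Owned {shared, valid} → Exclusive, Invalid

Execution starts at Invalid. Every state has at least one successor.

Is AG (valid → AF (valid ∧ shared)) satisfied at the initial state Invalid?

Yes

States satisfying valid → AF (valid ∧ shared): {Invalid, Exclusive, Modified, Shared, Owned}.
States satisfying AG (valid → AF (valid ∧ shared)): {Invalid, Exclusive, Modified, Shared, Owned}.
Every state reachable from Invalid satisfies valid → AF (valid ∧ shared).
Invalid ∈ Sat(AG (valid → AF (valid ∧ shared))).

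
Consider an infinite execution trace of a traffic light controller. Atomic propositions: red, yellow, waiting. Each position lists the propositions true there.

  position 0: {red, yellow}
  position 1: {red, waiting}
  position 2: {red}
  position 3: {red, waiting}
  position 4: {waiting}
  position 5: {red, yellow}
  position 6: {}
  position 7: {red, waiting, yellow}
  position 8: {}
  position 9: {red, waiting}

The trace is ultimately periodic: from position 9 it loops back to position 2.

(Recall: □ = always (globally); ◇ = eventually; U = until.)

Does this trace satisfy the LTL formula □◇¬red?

Holds

◇¬red holds at every position 0..9, and those are all positions ever visited, so □◇¬red holds.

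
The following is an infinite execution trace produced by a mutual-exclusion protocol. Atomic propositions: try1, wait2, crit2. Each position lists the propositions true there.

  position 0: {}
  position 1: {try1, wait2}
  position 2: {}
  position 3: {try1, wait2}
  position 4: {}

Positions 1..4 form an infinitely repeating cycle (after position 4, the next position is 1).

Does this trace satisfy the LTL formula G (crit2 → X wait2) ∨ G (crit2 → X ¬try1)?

Holds

crit2 → X wait2 holds at every position 0..4, and those are all positions ever visited, so G (crit2 → X wait2) holds.
crit2 → X ¬try1 holds at every position 0..4, and those are all positions ever visited, so G (crit2 → X ¬try1) holds.
At position 0: G (crit2 → X wait2) is true; G (crit2 → X ¬try1) is true; so G (crit2 → X wait2) ∨ G (crit2 → X ¬try1) is true.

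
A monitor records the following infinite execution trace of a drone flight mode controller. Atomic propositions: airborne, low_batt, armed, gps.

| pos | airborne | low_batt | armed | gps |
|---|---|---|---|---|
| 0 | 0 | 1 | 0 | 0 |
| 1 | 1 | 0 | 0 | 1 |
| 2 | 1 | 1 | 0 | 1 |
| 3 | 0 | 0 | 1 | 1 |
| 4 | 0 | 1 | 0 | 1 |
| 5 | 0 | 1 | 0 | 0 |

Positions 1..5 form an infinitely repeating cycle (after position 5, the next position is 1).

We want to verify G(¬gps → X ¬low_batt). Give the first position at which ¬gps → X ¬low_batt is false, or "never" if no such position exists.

never

¬gps → X ¬low_batt holds at every position 0..5, and those are all the positions the trace ever visits, so the invariant G(¬gps → X ¬low_batt) is never violated.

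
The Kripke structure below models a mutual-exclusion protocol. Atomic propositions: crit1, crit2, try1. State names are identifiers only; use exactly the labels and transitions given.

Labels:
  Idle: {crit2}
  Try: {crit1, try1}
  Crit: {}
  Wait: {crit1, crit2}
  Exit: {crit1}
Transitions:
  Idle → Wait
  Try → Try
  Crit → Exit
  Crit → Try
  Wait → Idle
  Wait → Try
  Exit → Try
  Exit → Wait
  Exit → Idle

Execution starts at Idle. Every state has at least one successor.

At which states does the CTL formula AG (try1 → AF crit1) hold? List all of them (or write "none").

{Idle, Try, Crit, Wait, Exit}

States satisfying try1 → AF crit1: {Idle, Try, Crit, Wait, Exit}.
States satisfying AG (try1 → AF crit1): {Idle, Try, Crit, Wait, Exit}.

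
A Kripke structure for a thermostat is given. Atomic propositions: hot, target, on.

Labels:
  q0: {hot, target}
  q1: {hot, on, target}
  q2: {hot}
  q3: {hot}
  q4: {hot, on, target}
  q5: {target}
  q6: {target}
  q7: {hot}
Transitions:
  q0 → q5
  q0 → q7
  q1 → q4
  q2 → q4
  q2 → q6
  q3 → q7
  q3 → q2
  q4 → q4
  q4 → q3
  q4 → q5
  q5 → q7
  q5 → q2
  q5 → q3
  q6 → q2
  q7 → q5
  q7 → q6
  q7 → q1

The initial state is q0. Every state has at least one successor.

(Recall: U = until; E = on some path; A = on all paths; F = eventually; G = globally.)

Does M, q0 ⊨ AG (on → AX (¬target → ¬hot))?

No

States satisfying on → AX (¬target → ¬hot): {q0, q1, q2, q3, q5, q6, q7}.
States satisfying AG (on → AX (¬target → ¬hot)): ∅.
q4 is reachable from q0 and violates on → AX (¬target → ¬hot), so AG fails at q0.
q0 ∉ Sat(AG (on → AX (¬target → ¬hot))).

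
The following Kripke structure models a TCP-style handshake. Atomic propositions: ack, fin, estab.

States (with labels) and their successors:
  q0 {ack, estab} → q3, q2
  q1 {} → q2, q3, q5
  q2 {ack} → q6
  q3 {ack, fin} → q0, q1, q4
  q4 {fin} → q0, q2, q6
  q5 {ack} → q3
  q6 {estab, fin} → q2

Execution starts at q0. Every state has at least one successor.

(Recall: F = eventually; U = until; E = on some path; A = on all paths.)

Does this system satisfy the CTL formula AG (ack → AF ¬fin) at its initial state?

States satisfying ack → AF ¬fin: {q0, q1, q2, q3, q4, q5, q6}.
States satisfying AG (ack → AF ¬fin): {q0, q1, q2, q3, q4, q5, q6}.
Every state reachable from q0 satisfies ack → AF ¬fin.
q0 ∈ Sat(AG (ack → AF ¬fin)).

Yes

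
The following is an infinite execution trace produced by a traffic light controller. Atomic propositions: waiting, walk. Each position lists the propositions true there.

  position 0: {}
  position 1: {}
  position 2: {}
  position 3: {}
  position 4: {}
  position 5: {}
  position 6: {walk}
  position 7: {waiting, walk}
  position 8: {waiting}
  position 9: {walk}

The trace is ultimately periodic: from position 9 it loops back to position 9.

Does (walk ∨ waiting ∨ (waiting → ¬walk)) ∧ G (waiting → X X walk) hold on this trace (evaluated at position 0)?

waiting → X X walk holds at every position 0..9, and those are all positions ever visited, so G (waiting → X X walk) holds.
Positions where waiting holds: 7, 8.
Check X X walk at each: 7→ok, 8→ok.
At position 0: walk ∨ waiting ∨ (waiting → ¬walk) is true; G (waiting → X X walk) is true; so (walk ∨ waiting ∨ (waiting → ¬walk)) ∧ G (waiting → X X walk) is true.

Yes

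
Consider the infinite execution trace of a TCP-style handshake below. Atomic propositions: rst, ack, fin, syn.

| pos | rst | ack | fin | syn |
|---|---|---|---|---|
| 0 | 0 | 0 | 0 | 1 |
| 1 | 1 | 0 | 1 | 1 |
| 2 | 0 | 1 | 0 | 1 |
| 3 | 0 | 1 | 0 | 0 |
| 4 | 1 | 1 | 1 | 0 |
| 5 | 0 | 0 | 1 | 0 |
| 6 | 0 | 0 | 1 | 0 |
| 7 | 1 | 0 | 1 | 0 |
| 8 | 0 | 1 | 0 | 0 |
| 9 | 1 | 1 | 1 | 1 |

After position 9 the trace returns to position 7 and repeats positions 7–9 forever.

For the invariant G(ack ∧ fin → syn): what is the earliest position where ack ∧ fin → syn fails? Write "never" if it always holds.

4

Check ack ∧ fin → syn at each position in order: 0 ✓, 1 ✓, 2 ✓, 3 ✓.
At position 4 the labels are {ack, fin, rst}, so ack ∧ fin → syn is false there. This is the first violation.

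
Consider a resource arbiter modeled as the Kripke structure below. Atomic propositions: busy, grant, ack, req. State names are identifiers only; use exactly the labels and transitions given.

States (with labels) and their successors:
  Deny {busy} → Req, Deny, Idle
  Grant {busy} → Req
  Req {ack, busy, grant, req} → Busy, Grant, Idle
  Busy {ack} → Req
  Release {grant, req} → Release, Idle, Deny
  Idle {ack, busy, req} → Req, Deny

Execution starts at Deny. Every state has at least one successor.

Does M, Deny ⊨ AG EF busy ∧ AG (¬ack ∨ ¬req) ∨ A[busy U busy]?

Yes

States satisfying EF busy: {Deny, Grant, Req, Busy, Release, Idle}.
States satisfying AG EF busy: {Deny, Grant, Req, Busy, Release, Idle}.
States satisfying ¬ack ∨ ¬req: {Deny, Grant, Busy, Release}.
States satisfying AG (¬ack ∨ ¬req): ∅.
States satisfying AG EF busy ∧ AG (¬ack ∨ ¬req): ∅.
States satisfying busy: {Deny, Grant, Req, Idle}.
States satisfying A[busy U busy]: {Deny, Grant, Req, Idle}.
States satisfying AG EF busy ∧ AG (¬ack ∨ ¬req) ∨ A[busy U busy]: {Deny, Grant, Req, Idle}.
Deny ∈ Sat(AG EF busy ∧ AG (¬ack ∨ ¬req) ∨ A[busy U busy]).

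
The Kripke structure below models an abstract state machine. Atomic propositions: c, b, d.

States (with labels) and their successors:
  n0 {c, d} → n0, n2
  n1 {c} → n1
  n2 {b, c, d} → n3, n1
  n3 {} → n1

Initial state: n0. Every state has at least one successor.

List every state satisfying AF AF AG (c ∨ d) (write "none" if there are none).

States satisfying AF AG (c ∨ d): {n1, n2, n3}.
States satisfying AF AF AG (c ∨ d): {n1, n2, n3}.

{n1, n2, n3}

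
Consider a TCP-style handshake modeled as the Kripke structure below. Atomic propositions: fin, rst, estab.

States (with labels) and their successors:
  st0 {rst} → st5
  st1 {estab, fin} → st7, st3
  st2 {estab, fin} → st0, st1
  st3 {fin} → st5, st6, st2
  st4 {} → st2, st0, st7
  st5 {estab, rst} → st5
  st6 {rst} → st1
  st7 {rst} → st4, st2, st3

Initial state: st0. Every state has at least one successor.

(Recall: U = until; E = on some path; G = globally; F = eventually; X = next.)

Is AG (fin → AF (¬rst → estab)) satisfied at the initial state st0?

Holds

States satisfying fin → AF (¬rst → estab): {st0, st1, st2, st3, st4, st5, st6, st7}.
States satisfying AG (fin → AF (¬rst → estab)): {st0, st1, st2, st3, st4, st5, st6, st7}.
Every state reachable from st0 satisfies fin → AF (¬rst → estab).
st0 ∈ Sat(AG (fin → AF (¬rst → estab))).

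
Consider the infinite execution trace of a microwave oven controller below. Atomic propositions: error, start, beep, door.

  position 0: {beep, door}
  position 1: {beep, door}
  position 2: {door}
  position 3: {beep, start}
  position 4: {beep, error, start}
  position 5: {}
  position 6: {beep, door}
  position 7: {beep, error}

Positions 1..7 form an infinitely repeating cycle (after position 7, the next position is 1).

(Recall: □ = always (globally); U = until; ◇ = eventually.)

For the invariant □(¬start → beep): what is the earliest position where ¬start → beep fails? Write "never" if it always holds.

2

Check ¬start → beep at each position in order: 0 ✓, 1 ✓.
At position 2 the labels are {door}, so ¬start → beep is false there. This is the first violation.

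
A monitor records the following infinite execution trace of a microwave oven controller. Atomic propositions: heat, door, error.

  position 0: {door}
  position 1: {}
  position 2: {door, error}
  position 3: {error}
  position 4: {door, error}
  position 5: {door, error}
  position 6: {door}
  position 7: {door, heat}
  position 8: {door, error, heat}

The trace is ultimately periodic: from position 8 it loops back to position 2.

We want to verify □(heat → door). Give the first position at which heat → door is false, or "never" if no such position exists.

never

heat → door holds at every position 0..8, and those are all the positions the trace ever visits, so the invariant □(heat → door) is never violated.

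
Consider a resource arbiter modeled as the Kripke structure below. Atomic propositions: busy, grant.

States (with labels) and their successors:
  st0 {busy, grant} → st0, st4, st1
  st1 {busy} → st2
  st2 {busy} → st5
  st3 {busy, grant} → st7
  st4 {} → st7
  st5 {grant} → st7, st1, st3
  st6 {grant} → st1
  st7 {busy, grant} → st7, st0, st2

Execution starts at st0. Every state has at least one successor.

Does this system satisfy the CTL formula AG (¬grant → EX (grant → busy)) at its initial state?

States satisfying ¬grant → EX (grant → busy): {st0, st1, st3, st4, st5, st6, st7}.
States satisfying AG (¬grant → EX (grant → busy)): ∅.
st2 is reachable from st0 and violates ¬grant → EX (grant → busy), so AG fails at st0.
st0 ∉ Sat(AG (¬grant → EX (grant → busy))).

Does not hold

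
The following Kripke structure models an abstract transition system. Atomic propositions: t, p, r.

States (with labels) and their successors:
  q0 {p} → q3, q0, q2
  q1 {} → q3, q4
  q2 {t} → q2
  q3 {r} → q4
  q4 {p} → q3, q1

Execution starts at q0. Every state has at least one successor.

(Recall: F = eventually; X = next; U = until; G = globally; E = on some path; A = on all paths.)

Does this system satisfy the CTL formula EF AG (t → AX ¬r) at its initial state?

States satisfying AG (t → AX ¬r): {q0, q1, q2, q3, q4}.
States satisfying EF AG (t → AX ¬r): {q0, q1, q2, q3, q4}.
Some path from q0 reaches a state where AG (t → AX ¬r) holds.
q0 ∈ Sat(EF AG (t → AX ¬r)).

Yes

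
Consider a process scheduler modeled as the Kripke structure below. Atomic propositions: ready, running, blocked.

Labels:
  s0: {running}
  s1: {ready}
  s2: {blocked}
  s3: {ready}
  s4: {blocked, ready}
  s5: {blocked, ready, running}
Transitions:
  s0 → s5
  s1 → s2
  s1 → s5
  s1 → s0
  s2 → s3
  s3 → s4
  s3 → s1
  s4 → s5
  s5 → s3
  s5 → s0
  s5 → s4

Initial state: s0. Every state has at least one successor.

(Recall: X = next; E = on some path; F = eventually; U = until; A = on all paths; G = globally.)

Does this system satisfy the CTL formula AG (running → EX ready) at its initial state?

States satisfying running → EX ready: {s0, s1, s2, s3, s4, s5}.
States satisfying AG (running → EX ready): {s0, s1, s2, s3, s4, s5}.
Every state reachable from s0 satisfies running → EX ready.
s0 ∈ Sat(AG (running → EX ready)).

Yes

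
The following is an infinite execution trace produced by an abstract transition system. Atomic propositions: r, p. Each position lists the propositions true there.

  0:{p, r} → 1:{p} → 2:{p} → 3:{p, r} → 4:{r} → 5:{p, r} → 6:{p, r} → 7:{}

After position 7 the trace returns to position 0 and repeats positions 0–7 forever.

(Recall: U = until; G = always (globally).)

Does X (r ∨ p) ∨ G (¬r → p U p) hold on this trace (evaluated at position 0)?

Satisfied

The position after 0 is 1; r ∨ p is true there.
¬r → p U p must hold at every position from 0 onward. It fails at position 7, so G (¬r → p U p) is false.
Positions where ¬r holds: 1, 2, 7.
Check p U p at each: 1→ok, 2→ok, 7→fails.
At position 0: X (r ∨ p) is true; G (¬r → p U p) is false; so X (r ∨ p) ∨ G (¬r → p U p) is true.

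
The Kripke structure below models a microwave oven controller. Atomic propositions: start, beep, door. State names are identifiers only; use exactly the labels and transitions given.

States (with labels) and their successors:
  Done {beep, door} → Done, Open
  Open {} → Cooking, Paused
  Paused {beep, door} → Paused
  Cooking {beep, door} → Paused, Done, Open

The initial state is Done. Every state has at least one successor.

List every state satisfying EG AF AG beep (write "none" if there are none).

States satisfying AF AG beep: {Paused}.
States satisfying EG AF AG beep: {Paused}.

{Paused}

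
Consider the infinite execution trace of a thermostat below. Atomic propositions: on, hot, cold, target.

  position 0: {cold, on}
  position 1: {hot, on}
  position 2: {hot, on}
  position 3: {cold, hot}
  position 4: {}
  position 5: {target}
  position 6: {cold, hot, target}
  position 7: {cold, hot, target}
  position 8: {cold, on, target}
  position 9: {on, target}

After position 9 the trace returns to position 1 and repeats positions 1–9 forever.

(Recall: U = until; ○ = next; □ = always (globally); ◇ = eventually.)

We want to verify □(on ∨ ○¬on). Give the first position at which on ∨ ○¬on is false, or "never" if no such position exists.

Check on ∨ ○¬on at each position in order: 0 ✓, 1 ✓, 2 ✓, 3 ✓, 4 ✓, 5 ✓, 6 ✓.
At position 7 the labels are {cold, hot, target} and the next position 8 has {cold, on, target}, so on ∨ ○¬on is false there. This is the first violation.

7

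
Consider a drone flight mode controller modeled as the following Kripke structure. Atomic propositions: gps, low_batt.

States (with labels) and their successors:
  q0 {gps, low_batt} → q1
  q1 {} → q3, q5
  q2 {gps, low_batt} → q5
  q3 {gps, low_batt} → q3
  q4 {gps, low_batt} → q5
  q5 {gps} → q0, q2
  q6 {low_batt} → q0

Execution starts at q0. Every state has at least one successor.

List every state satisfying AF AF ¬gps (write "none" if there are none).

{q0, q1, q6}

States satisfying AF ¬gps: {q0, q1, q6}.
States satisfying AF AF ¬gps: {q0, q1, q6}.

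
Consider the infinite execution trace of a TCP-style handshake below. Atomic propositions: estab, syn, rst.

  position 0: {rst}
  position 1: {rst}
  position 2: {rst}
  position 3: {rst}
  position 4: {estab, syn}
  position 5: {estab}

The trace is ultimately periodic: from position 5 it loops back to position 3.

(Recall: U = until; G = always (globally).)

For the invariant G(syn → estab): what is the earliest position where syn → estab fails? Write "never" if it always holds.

never

syn → estab holds at every position 0..5, and those are all the positions the trace ever visits, so the invariant G(syn → estab) is never violated.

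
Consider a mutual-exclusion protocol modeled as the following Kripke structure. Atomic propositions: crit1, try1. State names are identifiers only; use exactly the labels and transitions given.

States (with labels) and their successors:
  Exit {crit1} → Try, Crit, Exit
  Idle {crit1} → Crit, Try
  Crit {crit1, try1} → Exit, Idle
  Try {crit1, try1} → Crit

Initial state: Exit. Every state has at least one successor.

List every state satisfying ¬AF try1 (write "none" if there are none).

States satisfying try1: {Crit, Try}.
States satisfying AF try1: {Idle, Crit, Try}.
States satisfying ¬AF try1: {Exit}.

{Exit}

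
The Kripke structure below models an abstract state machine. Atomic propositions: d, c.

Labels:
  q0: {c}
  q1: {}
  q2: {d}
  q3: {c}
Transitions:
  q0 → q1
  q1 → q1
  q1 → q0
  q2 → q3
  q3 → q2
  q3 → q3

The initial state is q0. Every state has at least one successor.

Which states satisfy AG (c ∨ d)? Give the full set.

{q2, q3}

States satisfying c ∨ d: {q0, q2, q3}.
States satisfying AG (c ∨ d): {q2, q3}.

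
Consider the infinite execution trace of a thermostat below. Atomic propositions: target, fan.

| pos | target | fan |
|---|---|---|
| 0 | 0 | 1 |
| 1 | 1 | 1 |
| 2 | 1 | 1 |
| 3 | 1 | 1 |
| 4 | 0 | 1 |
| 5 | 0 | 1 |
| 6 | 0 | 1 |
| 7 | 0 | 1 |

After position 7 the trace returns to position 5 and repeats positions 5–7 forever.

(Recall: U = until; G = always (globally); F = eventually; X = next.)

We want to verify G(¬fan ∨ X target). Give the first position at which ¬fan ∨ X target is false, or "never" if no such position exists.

Check ¬fan ∨ X target at each position in order: 0 ✓, 1 ✓, 2 ✓.
At position 3 the labels are {fan, target} and the next position 4 has {fan}, so ¬fan ∨ X target is false there. This is the first violation.

3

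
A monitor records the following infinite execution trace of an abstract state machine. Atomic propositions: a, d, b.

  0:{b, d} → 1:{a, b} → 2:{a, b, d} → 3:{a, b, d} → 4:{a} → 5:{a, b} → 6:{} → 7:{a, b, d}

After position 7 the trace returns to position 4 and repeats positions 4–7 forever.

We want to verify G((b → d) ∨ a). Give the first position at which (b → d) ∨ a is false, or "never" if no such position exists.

(b → d) ∨ a holds at every position 0..7, and those are all the positions the trace ever visits, so the invariant G((b → d) ∨ a) is never violated.

never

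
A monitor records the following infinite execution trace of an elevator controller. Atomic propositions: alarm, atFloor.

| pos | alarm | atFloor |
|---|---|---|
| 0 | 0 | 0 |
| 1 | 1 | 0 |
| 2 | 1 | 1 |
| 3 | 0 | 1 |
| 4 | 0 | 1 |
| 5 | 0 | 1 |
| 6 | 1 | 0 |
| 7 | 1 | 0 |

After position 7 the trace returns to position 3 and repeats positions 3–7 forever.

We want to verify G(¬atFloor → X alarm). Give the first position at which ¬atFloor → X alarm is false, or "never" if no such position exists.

7

Check ¬atFloor → X alarm at each position in order: 0 ✓, 1 ✓, 2 ✓, 3 ✓, 4 ✓, 5 ✓, 6 ✓.
At position 7 the labels are {alarm} and the next position 3 has {atFloor}, so ¬atFloor → X alarm is false there. This is the first violation.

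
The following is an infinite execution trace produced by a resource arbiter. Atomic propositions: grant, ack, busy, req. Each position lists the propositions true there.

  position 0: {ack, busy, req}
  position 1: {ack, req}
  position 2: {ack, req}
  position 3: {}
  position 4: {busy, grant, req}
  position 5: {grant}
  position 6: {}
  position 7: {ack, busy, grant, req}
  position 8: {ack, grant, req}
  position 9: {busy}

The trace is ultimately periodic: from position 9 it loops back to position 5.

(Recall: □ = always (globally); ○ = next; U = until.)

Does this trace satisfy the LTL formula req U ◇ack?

Walking from position 0: ◇ack first holds at position 0, and req holds at every earlier position along the way, so req U ◇ack holds.

Satisfied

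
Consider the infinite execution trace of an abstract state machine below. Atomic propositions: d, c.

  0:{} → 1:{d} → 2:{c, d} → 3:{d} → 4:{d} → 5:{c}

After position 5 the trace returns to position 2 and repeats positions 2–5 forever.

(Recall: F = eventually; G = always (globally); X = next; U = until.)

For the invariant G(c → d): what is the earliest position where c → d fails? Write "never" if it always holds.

Check c → d at each position in order: 0 ✓, 1 ✓, 2 ✓, 3 ✓, 4 ✓.
At position 5 the labels are {c}, so c → d is false there. This is the first violation.

5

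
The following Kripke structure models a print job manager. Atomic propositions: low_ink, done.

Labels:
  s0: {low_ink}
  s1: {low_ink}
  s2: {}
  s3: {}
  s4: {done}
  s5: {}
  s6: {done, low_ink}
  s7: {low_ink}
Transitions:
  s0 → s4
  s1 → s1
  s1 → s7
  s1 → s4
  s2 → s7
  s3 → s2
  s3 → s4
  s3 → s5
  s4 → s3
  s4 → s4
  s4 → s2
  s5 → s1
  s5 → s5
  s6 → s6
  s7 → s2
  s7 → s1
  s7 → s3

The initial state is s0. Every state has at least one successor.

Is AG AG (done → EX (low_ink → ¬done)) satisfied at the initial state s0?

Satisfied

States satisfying AG (done → EX (low_ink → ¬done)): {s0, s1, s2, s3, s4, s5, s7}.
States satisfying AG AG (done → EX (low_ink → ¬done)): {s0, s1, s2, s3, s4, s5, s7}.
Every state reachable from s0 satisfies AG (done → EX (low_ink → ¬done)).
s0 ∈ Sat(AG AG (done → EX (low_ink → ¬done))).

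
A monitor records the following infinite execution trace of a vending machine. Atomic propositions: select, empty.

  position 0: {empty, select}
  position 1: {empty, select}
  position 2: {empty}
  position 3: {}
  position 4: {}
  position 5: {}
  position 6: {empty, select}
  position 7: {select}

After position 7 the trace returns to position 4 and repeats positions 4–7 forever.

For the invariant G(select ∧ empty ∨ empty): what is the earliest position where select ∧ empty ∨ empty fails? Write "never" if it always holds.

Check select ∧ empty ∨ empty at each position in order: 0 ✓, 1 ✓, 2 ✓.
At position 3 the labels are {}, so select ∧ empty ∨ empty is false there. This is the first violation.

3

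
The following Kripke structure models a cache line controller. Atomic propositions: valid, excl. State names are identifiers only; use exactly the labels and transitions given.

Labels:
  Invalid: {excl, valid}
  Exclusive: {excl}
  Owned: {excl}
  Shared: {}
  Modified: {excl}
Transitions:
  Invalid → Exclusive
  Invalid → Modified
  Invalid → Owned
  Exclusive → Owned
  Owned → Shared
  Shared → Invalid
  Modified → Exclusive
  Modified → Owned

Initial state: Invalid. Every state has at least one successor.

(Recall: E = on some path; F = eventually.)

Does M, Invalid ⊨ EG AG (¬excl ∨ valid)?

States satisfying AG (¬excl ∨ valid): ∅.
States satisfying EG AG (¬excl ∨ valid): ∅.
No suitable path/successor from Invalid witnesses the formula.
Invalid ∉ Sat(EG AG (¬excl ∨ valid)).

No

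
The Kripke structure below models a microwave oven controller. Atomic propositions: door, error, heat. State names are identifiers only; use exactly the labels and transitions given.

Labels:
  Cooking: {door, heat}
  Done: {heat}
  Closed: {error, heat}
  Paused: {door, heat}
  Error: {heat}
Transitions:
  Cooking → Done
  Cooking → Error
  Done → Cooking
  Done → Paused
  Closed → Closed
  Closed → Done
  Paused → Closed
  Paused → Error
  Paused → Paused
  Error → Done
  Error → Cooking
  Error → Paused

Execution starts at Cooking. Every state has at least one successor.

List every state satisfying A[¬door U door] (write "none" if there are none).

{Cooking, Done, Paused, Error}

States satisfying ¬door: {Done, Closed, Error}.
States satisfying door: {Cooking, Paused}.
States satisfying A[¬door U door]: {Cooking, Done, Paused, Error}.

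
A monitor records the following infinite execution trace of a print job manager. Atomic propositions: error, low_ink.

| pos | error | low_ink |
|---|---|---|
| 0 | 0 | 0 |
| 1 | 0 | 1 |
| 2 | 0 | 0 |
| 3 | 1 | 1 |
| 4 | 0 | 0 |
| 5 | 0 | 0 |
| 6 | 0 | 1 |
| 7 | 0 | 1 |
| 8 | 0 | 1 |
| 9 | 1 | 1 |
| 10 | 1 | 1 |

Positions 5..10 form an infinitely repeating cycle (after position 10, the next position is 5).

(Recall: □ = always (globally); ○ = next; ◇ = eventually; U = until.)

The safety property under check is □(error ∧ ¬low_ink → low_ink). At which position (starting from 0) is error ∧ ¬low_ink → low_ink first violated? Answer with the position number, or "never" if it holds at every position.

error ∧ ¬low_ink → low_ink holds at every position 0..10, and those are all the positions the trace ever visits, so the invariant □(error ∧ ¬low_ink → low_ink) is never violated.

never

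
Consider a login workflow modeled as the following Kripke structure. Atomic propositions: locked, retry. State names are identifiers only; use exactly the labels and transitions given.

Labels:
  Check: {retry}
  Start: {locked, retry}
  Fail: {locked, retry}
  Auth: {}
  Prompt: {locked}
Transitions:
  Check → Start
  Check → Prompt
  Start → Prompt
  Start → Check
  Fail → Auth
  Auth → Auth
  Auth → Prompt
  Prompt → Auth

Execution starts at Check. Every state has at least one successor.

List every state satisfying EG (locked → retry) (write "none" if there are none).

{Check, Start, Fail, Auth}

States satisfying locked → retry: {Check, Start, Fail, Auth}.
States satisfying EG (locked → retry): {Check, Start, Fail, Auth}.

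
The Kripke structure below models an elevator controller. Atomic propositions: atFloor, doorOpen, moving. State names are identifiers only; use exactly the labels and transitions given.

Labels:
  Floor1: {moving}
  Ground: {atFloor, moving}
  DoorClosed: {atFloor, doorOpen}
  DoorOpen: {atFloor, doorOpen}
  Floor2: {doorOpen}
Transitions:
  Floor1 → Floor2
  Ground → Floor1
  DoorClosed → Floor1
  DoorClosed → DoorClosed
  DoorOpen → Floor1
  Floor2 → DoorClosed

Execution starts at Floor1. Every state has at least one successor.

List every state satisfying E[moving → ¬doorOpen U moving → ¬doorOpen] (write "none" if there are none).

States satisfying moving → ¬doorOpen: {Floor1, Ground, DoorClosed, DoorOpen, Floor2}.
States satisfying E[moving → ¬doorOpen U moving → ¬doorOpen]: {Floor1, Ground, DoorClosed, DoorOpen, Floor2}.

{Floor1, Ground, DoorClosed, DoorOpen, Floor2}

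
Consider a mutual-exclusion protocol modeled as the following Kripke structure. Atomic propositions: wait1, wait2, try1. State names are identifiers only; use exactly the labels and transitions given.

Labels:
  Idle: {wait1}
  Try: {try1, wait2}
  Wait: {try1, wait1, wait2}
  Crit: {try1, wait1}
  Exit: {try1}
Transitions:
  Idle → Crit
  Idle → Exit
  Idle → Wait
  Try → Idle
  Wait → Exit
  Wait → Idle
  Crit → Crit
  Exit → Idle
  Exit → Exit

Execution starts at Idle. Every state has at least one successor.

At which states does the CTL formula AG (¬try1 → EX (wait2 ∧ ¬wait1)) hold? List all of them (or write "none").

States satisfying ¬try1 → EX (wait2 ∧ ¬wait1): {Try, Wait, Crit, Exit}.
States satisfying AG (¬try1 → EX (wait2 ∧ ¬wait1)): {Crit}.

{Crit}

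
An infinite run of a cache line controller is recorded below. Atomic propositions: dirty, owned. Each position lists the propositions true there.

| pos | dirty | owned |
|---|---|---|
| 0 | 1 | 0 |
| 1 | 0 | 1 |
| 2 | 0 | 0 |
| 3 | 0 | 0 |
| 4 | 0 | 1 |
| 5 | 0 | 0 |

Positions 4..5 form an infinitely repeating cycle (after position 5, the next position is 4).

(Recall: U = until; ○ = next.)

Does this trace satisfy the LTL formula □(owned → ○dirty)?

Violated

owned → ○dirty must hold at every position from 0 onward. It fails at position 1, so □(owned → ○dirty) is false.
Positions where owned holds: 1, 4.
Check ○dirty at each: 1→fails, 4→fails.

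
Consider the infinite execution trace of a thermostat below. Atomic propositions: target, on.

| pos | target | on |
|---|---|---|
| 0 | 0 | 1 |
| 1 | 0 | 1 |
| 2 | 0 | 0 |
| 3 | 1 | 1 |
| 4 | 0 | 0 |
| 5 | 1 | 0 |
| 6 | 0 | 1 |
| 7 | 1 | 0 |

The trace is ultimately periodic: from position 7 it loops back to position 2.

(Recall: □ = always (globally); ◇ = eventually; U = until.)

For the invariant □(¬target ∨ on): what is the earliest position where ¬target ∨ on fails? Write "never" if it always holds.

Check ¬target ∨ on at each position in order: 0 ✓, 1 ✓, 2 ✓, 3 ✓, 4 ✓.
At position 5 the labels are {target}, so ¬target ∨ on is false there. This is the first violation.

5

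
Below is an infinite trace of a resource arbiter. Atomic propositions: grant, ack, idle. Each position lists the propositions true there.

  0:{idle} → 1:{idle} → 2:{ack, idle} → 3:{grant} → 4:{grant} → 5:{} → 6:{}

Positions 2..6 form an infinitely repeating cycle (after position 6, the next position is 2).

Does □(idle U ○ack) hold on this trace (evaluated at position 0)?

idle U ○ack must hold at every position from 0 onward. It fails at position 2, so □(idle U ○ack) is false.

Violated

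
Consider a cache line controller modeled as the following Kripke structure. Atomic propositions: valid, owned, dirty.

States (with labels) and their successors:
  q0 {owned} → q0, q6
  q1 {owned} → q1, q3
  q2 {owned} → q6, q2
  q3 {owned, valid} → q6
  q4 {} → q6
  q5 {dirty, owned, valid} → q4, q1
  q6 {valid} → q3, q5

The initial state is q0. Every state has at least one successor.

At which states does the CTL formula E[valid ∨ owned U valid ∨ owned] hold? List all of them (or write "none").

States satisfying valid ∨ owned: {q0, q1, q2, q3, q5, q6}.
States satisfying E[valid ∨ owned U valid ∨ owned]: {q0, q1, q2, q3, q5, q6}.

{q0, q1, q2, q3, q5, q6}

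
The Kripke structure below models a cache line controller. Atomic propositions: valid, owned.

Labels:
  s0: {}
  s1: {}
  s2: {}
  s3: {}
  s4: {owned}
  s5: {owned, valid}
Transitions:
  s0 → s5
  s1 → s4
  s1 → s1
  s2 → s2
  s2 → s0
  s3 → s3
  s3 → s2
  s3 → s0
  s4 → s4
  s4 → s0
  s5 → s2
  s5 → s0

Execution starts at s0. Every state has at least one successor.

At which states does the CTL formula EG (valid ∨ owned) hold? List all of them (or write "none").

States satisfying valid ∨ owned: {s4, s5}.
States satisfying EG (valid ∨ owned): {s4}.

{s4}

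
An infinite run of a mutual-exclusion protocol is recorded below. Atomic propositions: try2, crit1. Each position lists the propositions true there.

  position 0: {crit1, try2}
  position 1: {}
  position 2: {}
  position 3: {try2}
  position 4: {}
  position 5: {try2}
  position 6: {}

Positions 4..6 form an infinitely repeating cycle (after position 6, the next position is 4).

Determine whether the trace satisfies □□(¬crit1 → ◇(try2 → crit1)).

□(¬crit1 → ◇(try2 → crit1)) holds at every position 0..6, and those are all positions ever visited, so □□(¬crit1 → ◇(try2 → crit1)) holds.

Holds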